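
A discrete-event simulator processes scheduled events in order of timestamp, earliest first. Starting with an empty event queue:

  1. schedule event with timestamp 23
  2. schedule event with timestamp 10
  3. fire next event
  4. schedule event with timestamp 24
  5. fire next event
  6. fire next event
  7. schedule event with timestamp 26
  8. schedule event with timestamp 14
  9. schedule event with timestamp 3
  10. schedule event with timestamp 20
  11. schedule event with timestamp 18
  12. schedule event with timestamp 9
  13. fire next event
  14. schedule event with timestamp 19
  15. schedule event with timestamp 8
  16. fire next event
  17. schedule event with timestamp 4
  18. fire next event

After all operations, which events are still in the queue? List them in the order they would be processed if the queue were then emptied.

insert 23 → {23}
insert 10 → {10, 23}
fire next event → 10; now {23}
insert 24 → {23, 24}
fire next event → 23; now {24}
fire next event → 24; now {}
insert 26 → {26}
insert 14 → {14, 26}
insert 3 → {3, 14, 26}
insert 20 → {3, 14, 20, 26}
insert 18 → {3, 14, 18, 20, 26}
insert 9 → {3, 9, 14, 18, 20, 26}
fire next event → 3; now {9, 14, 18, 20, 26}
insert 19 → {9, 14, 18, 19, 20, 26}
insert 8 → {8, 9, 14, 18, 19, 20, 26}
fire next event → 8; now {9, 14, 18, 19, 20, 26}
insert 4 → {4, 9, 14, 18, 19, 20, 26}
fire next event → 4; now {9, 14, 18, 19, 20, 26}

9, 14, 18, 19, 20, 26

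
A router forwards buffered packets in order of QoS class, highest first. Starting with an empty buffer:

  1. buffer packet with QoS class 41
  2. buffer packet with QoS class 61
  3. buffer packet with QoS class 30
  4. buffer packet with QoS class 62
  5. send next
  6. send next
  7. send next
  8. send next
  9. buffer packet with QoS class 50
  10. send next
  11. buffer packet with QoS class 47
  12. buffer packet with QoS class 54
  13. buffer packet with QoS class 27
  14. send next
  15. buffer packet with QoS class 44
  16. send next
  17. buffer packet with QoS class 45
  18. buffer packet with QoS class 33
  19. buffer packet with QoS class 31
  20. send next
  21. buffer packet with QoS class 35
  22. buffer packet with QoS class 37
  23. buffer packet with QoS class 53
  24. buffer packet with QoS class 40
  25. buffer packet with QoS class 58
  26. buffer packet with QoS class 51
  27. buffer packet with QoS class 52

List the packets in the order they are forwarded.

insert 41 → {41}
insert 61 → {61, 41}
insert 30 → {61, 41, 30}
insert 62 → {62, 61, 41, 30}
send next → 62; now {61, 41, 30}
send next → 61; now {41, 30}
send next → 41; now {30}
send next → 30; now {}
insert 50 → {50}
send next → 50; now {}
insert 47 → {47}
insert 54 → {54, 47}
insert 27 → {54, 47, 27}
send next → 54; now {47, 27}
insert 44 → {47, 44, 27}
send next → 47; now {44, 27}
insert 45 → {45, 44, 27}
insert 33 → {45, 44, 33, 27}
insert 31 → {45, 44, 33, 31, 27}
send next → 45; now {44, 33, 31, 27}
insert 35 → {44, 35, 33, 31, 27}
insert 37 → {44, 37, 35, 33, 31, 27}
insert 53 → {53, 44, 37, 35, 33, 31, 27}
insert 40 → {53, 44, 40, 37, 35, 33, 31, 27}
insert 58 → {58, 53, 44, 40, 37, 35, 33, 31, 27}
insert 51 → {58, 53, 51, 44, 40, 37, 35, 33, 31, 27}
insert 52 → {58, 53, 52, 51, 44, 40, 37, 35, 33, 31, 27}

62 → 61 → 41 → 30 → 50 → 54 → 47 → 45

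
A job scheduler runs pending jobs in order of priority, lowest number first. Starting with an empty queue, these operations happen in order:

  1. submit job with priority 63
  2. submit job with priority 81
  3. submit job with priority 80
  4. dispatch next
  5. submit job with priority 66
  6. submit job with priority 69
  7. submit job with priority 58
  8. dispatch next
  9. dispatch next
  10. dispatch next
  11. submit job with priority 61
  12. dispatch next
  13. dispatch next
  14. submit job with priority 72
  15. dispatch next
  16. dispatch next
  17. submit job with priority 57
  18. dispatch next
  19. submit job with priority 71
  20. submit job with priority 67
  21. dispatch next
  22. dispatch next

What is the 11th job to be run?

71

insert 63 → {63}
insert 81 → {63, 81}
insert 80 → {63, 80, 81}
dispatch next → 63; now {80, 81}
insert 66 → {66, 80, 81}
insert 69 → {66, 69, 80, 81}
insert 58 → {58, 66, 69, 80, 81}
dispatch next → 58; now {66, 69, 80, 81}
dispatch next → 66; now {69, 80, 81}
dispatch next → 69; now {80, 81}
insert 61 → {61, 80, 81}
dispatch next → 61; now {80, 81}
dispatch next → 80; now {81}
insert 72 → {72, 81}
dispatch next → 72; now {81}
dispatch next → 81; now {}
insert 57 → {57}
dispatch next → 57; now {}
insert 71 → {71}
insert 67 → {67, 71}
dispatch next → 67; now {71}
dispatch next → 71; now {}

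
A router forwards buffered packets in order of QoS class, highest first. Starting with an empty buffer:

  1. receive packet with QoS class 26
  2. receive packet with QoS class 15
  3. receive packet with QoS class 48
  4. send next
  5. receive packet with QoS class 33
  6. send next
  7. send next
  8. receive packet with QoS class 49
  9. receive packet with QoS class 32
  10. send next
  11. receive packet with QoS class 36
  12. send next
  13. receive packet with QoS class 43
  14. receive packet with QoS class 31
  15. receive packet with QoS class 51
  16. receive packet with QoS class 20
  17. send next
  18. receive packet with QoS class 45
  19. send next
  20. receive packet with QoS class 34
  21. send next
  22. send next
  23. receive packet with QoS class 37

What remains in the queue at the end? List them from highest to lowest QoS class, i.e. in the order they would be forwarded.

[37, 32, 31, 20, 15]

insert 26 → {26}
insert 15 → {26, 15}
insert 48 → {48, 26, 15}
send next → 48; now {26, 15}
insert 33 → {33, 26, 15}
send next → 33; now {26, 15}
send next → 26; now {15}
insert 49 → {49, 15}
insert 32 → {49, 32, 15}
send next → 49; now {32, 15}
insert 36 → {36, 32, 15}
send next → 36; now {32, 15}
insert 43 → {43, 32, 15}
insert 31 → {43, 32, 31, 15}
insert 51 → {51, 43, 32, 31, 15}
insert 20 → {51, 43, 32, 31, 20, 15}
send next → 51; now {43, 32, 31, 20, 15}
insert 45 → {45, 43, 32, 31, 20, 15}
send next → 45; now {43, 32, 31, 20, 15}
insert 34 → {43, 34, 32, 31, 20, 15}
send next → 43; now {34, 32, 31, 20, 15}
send next → 34; now {32, 31, 20, 15}
insert 37 → {37, 32, 31, 20, 15}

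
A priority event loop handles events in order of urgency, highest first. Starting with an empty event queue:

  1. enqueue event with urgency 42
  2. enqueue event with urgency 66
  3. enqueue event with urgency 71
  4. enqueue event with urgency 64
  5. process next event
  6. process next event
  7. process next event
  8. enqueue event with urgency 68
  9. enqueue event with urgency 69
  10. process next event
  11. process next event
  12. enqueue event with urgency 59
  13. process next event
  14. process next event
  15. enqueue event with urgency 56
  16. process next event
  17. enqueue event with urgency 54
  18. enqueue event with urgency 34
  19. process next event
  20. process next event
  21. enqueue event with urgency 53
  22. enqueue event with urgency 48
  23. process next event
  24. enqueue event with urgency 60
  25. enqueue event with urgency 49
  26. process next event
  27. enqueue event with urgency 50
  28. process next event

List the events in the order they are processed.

71 → 66 → 64 → 69 → 68 → 59 → 42 → 56 → 54 → 34 → 53 → 60 → 50

insert 42 → {42}
insert 66 → {66, 42}
insert 71 → {71, 66, 42}
insert 64 → {71, 66, 64, 42}
process next event → 71; now {66, 64, 42}
process next event → 66; now {64, 42}
process next event → 64; now {42}
insert 68 → {68, 42}
insert 69 → {69, 68, 42}
process next event → 69; now {68, 42}
process next event → 68; now {42}
insert 59 → {59, 42}
process next event → 59; now {42}
process next event → 42; now {}
insert 56 → {56}
process next event → 56; now {}
insert 54 → {54}
insert 34 → {54, 34}
process next event → 54; now {34}
process next event → 34; now {}
insert 53 → {53}
insert 48 → {53, 48}
process next event → 53; now {48}
insert 60 → {60, 48}
insert 49 → {60, 49, 48}
process next event → 60; now {49, 48}
insert 50 → {50, 49, 48}
process next event → 50; now {49, 48}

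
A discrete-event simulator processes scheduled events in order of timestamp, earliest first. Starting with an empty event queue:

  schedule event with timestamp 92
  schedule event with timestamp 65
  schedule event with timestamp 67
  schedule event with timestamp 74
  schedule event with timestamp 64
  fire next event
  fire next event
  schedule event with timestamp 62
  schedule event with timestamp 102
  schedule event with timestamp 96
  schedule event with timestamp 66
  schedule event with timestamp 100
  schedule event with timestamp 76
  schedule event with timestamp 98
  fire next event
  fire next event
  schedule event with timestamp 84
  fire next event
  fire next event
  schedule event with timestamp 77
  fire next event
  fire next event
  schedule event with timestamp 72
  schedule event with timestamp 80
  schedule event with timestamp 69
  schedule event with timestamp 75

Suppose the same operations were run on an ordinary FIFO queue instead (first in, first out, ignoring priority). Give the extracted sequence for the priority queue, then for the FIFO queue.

priority queue: [64, 65, 62, 66, 67, 74, 76, 77]; FIFO queue: 92 → 65 → 67 → 74 → 64 → 62 → 102 → 96

insert 92 → {92}
insert 65 → {65, 92}
insert 67 → {65, 67, 92}
insert 74 → {65, 67, 74, 92}
insert 64 → {64, 65, 67, 74, 92}
fire next event → 64; now {65, 67, 74, 92}
fire next event → 65; now {67, 74, 92}
insert 62 → {62, 67, 74, 92}
insert 102 → {62, 67, 74, 92, 102}
insert 96 → {62, 67, 74, 92, 96, 102}
insert 66 → {62, 66, 67, 74, 92, 96, 102}
insert 100 → {62, 66, 67, 74, 92, 96, 100, 102}
insert 76 → {62, 66, 67, 74, 76, 92, 96, 100, 102}
insert 98 → {62, 66, 67, 74, 76, 92, 96, 98, 100, 102}
fire next event → 62; now {66, 67, 74, 76, 92, 96, 98, 100, 102}
fire next event → 66; now {67, 74, 76, 92, 96, 98, 100, 102}
insert 84 → {67, 74, 76, 84, 92, 96, 98, 100, 102}
fire next event → 67; now {74, 76, 84, 92, 96, 98, 100, 102}
fire next event → 74; now {76, 84, 92, 96, 98, 100, 102}
insert 77 → {76, 77, 84, 92, 96, 98, 100, 102}
fire next event → 76; now {77, 84, 92, 96, 98, 100, 102}
fire next event → 77; now {84, 92, 96, 98, 100, 102}
insert 72 → {72, 84, 92, 96, 98, 100, 102}
insert 80 → {72, 80, 84, 92, 96, 98, 100, 102}
insert 69 → {69, 72, 80, 84, 92, 96, 98, 100, 102}
insert 75 → {69, 72, 75, 80, 84, 92, 96, 98, 100, 102}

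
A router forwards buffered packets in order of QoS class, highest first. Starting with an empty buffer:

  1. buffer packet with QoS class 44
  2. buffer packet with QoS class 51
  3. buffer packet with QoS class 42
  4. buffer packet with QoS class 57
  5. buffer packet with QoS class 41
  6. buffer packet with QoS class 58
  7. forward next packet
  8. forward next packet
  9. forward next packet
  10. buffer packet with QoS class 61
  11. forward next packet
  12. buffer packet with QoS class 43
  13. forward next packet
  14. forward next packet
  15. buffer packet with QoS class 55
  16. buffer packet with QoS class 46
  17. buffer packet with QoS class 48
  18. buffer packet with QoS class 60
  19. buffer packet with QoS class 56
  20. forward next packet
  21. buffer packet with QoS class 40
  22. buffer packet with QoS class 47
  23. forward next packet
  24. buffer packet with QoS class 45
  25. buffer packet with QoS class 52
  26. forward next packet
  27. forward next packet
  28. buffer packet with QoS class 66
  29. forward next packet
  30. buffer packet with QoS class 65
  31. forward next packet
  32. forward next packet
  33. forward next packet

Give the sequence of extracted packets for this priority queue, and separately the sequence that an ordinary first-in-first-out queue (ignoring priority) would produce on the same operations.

insert 44 → {44}
insert 51 → {51, 44}
insert 42 → {51, 44, 42}
insert 57 → {57, 51, 44, 42}
insert 41 → {57, 51, 44, 42, 41}
insert 58 → {58, 57, 51, 44, 42, 41}
forward next packet → 58; now {57, 51, 44, 42, 41}
forward next packet → 57; now {51, 44, 42, 41}
forward next packet → 51; now {44, 42, 41}
insert 61 → {61, 44, 42, 41}
forward next packet → 61; now {44, 42, 41}
insert 43 → {44, 43, 42, 41}
forward next packet → 44; now {43, 42, 41}
forward next packet → 43; now {42, 41}
insert 55 → {55, 42, 41}
insert 46 → {55, 46, 42, 41}
insert 48 → {55, 48, 46, 42, 41}
insert 60 → {60, 55, 48, 46, 42, 41}
insert 56 → {60, 56, 55, 48, 46, 42, 41}
forward next packet → 60; now {56, 55, 48, 46, 42, 41}
insert 40 → {56, 55, 48, 46, 42, 41, 40}
insert 47 → {56, 55, 48, 47, 46, 42, 41, 40}
forward next packet → 56; now {55, 48, 47, 46, 42, 41, 40}
insert 45 → {55, 48, 47, 46, 45, 42, 41, 40}
insert 52 → {55, 52, 48, 47, 46, 45, 42, 41, 40}
forward next packet → 55; now {52, 48, 47, 46, 45, 42, 41, 40}
forward next packet → 52; now {48, 47, 46, 45, 42, 41, 40}
insert 66 → {66, 48, 47, 46, 45, 42, 41, 40}
forward next packet → 66; now {48, 47, 46, 45, 42, 41, 40}
insert 65 → {65, 48, 47, 46, 45, 42, 41, 40}
forward next packet → 65; now {48, 47, 46, 45, 42, 41, 40}
forward next packet → 48; now {47, 46, 45, 42, 41, 40}
forward next packet → 47; now {46, 45, 42, 41, 40}

priority queue: 58, 57, 51, 61, 44, 43, 60, 56, 55, 52, 66, 65, 48, 47; FIFO queue: [44, 51, 42, 57, 41, 58, 61, 43, 55, 46, 48, 60, 56, 40]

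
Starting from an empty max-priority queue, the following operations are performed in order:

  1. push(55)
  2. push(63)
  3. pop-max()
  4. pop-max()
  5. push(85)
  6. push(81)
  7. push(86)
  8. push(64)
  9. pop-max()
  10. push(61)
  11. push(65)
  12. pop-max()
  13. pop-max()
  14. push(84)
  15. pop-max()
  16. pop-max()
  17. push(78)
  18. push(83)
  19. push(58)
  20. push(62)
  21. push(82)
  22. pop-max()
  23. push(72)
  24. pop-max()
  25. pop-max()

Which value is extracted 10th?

insert 55 → {55}
insert 63 → {63, 55}
pop-max → 63; now {55}
pop-max → 55; now {}
insert 85 → {85}
insert 81 → {85, 81}
insert 86 → {86, 85, 81}
insert 64 → {86, 85, 81, 64}
pop-max → 86; now {85, 81, 64}
insert 61 → {85, 81, 64, 61}
insert 65 → {85, 81, 65, 64, 61}
pop-max → 85; now {81, 65, 64, 61}
pop-max → 81; now {65, 64, 61}
insert 84 → {84, 65, 64, 61}
pop-max → 84; now {65, 64, 61}
pop-max → 65; now {64, 61}
insert 78 → {78, 64, 61}
insert 83 → {83, 78, 64, 61}
insert 58 → {83, 78, 64, 61, 58}
insert 62 → {83, 78, 64, 62, 61, 58}
insert 82 → {83, 82, 78, 64, 62, 61, 58}
pop-max → 83; now {82, 78, 64, 62, 61, 58}
insert 72 → {82, 78, 72, 64, 62, 61, 58}
pop-max → 82; now {78, 72, 64, 62, 61, 58}
pop-max → 78; now {72, 64, 62, 61, 58}

78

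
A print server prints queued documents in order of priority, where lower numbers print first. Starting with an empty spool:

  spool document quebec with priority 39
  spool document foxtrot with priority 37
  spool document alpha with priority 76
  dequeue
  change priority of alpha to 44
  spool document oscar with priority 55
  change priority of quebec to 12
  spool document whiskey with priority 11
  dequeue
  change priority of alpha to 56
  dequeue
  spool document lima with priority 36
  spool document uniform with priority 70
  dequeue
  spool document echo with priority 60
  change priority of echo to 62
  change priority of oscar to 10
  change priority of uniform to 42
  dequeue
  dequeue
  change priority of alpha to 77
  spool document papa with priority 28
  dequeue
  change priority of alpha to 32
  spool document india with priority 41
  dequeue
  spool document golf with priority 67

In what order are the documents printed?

add quebec (priority 39) → {quebec:39}
add foxtrot (priority 37) → {foxtrot:37, quebec:39}
add alpha (priority 76) → {foxtrot:37, quebec:39, alpha:76}
dequeue → foxtrot; now {quebec:39, alpha:76}
update alpha to priority 44 → {quebec:39, alpha:44}
add oscar (priority 55) → {quebec:39, alpha:44, oscar:55}
update quebec to priority 12 → {quebec:12, alpha:44, oscar:55}
add whiskey (priority 11) → {whiskey:11, quebec:12, alpha:44, oscar:55}
dequeue → whiskey; now {quebec:12, alpha:44, oscar:55}
update alpha to priority 56 → {quebec:12, oscar:55, alpha:56}
dequeue → quebec; now {oscar:55, alpha:56}
add lima (priority 36) → {lima:36, oscar:55, alpha:56}
add uniform (priority 70) → {lima:36, oscar:55, alpha:56, uniform:70}
dequeue → lima; now {oscar:55, alpha:56, uniform:70}
add echo (priority 60) → {oscar:55, alpha:56, echo:60, uniform:70}
update echo to priority 62 → {oscar:55, alpha:56, echo:62, uniform:70}
update oscar to priority 10 → {oscar:10, alpha:56, echo:62, uniform:70}
update uniform to priority 42 → {oscar:10, uniform:42, alpha:56, echo:62}
dequeue → oscar; now {uniform:42, alpha:56, echo:62}
dequeue → uniform; now {alpha:56, echo:62}
update alpha to priority 77 → {echo:62, alpha:77}
add papa (priority 28) → {papa:28, echo:62, alpha:77}
dequeue → papa; now {echo:62, alpha:77}
update alpha to priority 32 → {alpha:32, echo:62}
add india (priority 41) → {alpha:32, india:41, echo:62}
dequeue → alpha; now {india:41, echo:62}
add golf (priority 67) → {india:41, echo:62, golf:67}

foxtrot → whiskey → quebec → lima → oscar → uniform → papa → alpha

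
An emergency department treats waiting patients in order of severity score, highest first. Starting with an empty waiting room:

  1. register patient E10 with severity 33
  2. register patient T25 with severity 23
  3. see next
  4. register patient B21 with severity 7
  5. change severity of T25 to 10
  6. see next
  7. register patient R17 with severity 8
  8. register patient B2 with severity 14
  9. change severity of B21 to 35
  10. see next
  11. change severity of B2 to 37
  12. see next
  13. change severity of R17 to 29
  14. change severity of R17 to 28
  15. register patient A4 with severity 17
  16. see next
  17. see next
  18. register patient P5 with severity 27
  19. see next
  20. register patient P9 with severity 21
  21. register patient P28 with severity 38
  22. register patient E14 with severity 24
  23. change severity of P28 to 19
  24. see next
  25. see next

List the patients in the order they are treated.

E10 → T25 → B21 → B2 → R17 → A4 → P5 → E14 → P9

add E10 (severity 33) → {E10:33}
add T25 (severity 23) → {E10:33, T25:23}
see next → E10; now {T25:23}
add B21 (severity 7) → {T25:23, B21:7}
update T25 to severity 10 → {T25:10, B21:7}
see next → T25; now {B21:7}
add R17 (severity 8) → {R17:8, B21:7}
add B2 (severity 14) → {B2:14, R17:8, B21:7}
update B21 to severity 35 → {B21:35, B2:14, R17:8}
see next → B21; now {B2:14, R17:8}
update B2 to severity 37 → {B2:37, R17:8}
see next → B2; now {R17:8}
update R17 to severity 29 → {R17:29}
update R17 to severity 28 → {R17:28}
add A4 (severity 17) → {R17:28, A4:17}
see next → R17; now {A4:17}
see next → A4; now {}
add P5 (severity 27) → {P5:27}
see next → P5; now {}
add P9 (severity 21) → {P9:21}
add P28 (severity 38) → {P28:38, P9:21}
add E14 (severity 24) → {P28:38, E14:24, P9:21}
update P28 to severity 19 → {E14:24, P9:21, P28:19}
see next → E14; now {P9:21, P28:19}
see next → P9; now {P28:19}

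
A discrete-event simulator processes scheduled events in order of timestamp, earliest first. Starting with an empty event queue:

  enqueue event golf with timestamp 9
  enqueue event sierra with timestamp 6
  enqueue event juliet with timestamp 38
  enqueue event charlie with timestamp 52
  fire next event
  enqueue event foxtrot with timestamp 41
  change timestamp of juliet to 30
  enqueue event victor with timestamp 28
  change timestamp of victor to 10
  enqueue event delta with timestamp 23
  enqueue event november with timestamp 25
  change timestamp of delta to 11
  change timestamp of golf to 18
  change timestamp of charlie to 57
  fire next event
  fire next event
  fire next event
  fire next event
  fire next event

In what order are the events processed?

sierra → victor → delta → golf → november → juliet

add golf (timestamp 9) → {golf:9}
add sierra (timestamp 6) → {sierra:6, golf:9}
add juliet (timestamp 38) → {sierra:6, golf:9, juliet:38}
add charlie (timestamp 52) → {sierra:6, golf:9, juliet:38, charlie:52}
fire next event → sierra; now {golf:9, juliet:38, charlie:52}
add foxtrot (timestamp 41) → {golf:9, juliet:38, foxtrot:41, charlie:52}
update juliet to timestamp 30 → {golf:9, juliet:30, foxtrot:41, charlie:52}
add victor (timestamp 28) → {golf:9, victor:28, juliet:30, foxtrot:41, charlie:52}
update victor to timestamp 10 → {golf:9, victor:10, juliet:30, foxtrot:41, charlie:52}
add delta (timestamp 23) → {golf:9, victor:10, delta:23, juliet:30, foxtrot:41, charlie:52}
add november (timestamp 25) → {golf:9, victor:10, delta:23, november:25, juliet:30, foxtrot:41, charlie:52}
update delta to timestamp 11 → {golf:9, victor:10, delta:11, november:25, juliet:30, foxtrot:41, charlie:52}
update golf to timestamp 18 → {victor:10, delta:11, golf:18, november:25, juliet:30, foxtrot:41, charlie:52}
update charlie to timestamp 57 → {victor:10, delta:11, golf:18, november:25, juliet:30, foxtrot:41, charlie:57}
fire next event → victor; now {delta:11, golf:18, november:25, juliet:30, foxtrot:41, charlie:57}
fire next event → delta; now {golf:18, november:25, juliet:30, foxtrot:41, charlie:57}
fire next event → golf; now {november:25, juliet:30, foxtrot:41, charlie:57}
fire next event → november; now {juliet:30, foxtrot:41, charlie:57}
fire next event → juliet; now {foxtrot:41, charlie:57}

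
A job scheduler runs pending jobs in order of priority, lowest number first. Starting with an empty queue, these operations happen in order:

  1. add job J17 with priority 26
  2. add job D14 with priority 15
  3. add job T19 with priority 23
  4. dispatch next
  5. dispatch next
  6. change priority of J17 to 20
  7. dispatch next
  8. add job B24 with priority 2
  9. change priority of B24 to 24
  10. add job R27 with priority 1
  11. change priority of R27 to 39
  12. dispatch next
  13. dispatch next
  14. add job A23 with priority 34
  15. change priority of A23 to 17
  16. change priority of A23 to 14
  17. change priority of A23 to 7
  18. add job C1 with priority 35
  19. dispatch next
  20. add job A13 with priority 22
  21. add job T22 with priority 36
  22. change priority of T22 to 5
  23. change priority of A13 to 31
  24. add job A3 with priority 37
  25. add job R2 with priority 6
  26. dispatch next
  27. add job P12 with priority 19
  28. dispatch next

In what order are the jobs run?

add J17 (priority 26) → {J17:26}
add D14 (priority 15) → {D14:15, J17:26}
add T19 (priority 23) → {D14:15, T19:23, J17:26}
dispatch next → D14; now {T19:23, J17:26}
dispatch next → T19; now {J17:26}
update J17 to priority 20 → {J17:20}
dispatch next → J17; now {}
add B24 (priority 2) → {B24:2}
update B24 to priority 24 → {B24:24}
add R27 (priority 1) → {R27:1, B24:24}
update R27 to priority 39 → {B24:24, R27:39}
dispatch next → B24; now {R27:39}
dispatch next → R27; now {}
add A23 (priority 34) → {A23:34}
update A23 to priority 17 → {A23:17}
update A23 to priority 14 → {A23:14}
update A23 to priority 7 → {A23:7}
add C1 (priority 35) → {A23:7, C1:35}
dispatch next → A23; now {C1:35}
add A13 (priority 22) → {A13:22, C1:35}
add T22 (priority 36) → {A13:22, C1:35, T22:36}
update T22 to priority 5 → {T22:5, A13:22, C1:35}
update A13 to priority 31 → {T22:5, A13:31, C1:35}
add A3 (priority 37) → {T22:5, A13:31, C1:35, A3:37}
add R2 (priority 6) → {T22:5, R2:6, A13:31, C1:35, A3:37}
dispatch next → T22; now {R2:6, A13:31, C1:35, A3:37}
add P12 (priority 19) → {R2:6, P12:19, A13:31, C1:35, A3:37}
dispatch next → R2; now {P12:19, A13:31, C1:35, A3:37}

D14, T19, J17, B24, R27, A23, T22, R2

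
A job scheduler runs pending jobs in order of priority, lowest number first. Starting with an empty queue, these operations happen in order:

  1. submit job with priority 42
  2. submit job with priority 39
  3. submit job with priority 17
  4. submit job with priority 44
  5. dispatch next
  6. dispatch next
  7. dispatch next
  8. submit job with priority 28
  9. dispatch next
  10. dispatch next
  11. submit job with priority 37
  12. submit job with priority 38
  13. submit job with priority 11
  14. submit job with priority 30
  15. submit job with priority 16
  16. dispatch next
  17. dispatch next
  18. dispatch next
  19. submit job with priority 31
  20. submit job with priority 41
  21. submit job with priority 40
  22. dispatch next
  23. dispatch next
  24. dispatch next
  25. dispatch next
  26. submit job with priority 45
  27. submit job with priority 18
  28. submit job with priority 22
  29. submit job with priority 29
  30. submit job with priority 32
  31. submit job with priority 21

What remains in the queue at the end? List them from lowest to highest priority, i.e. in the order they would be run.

[18, 21, 22, 29, 32, 41, 45]

insert 42 → {42}
insert 39 → {39, 42}
insert 17 → {17, 39, 42}
insert 44 → {17, 39, 42, 44}
dispatch next → 17; now {39, 42, 44}
dispatch next → 39; now {42, 44}
dispatch next → 42; now {44}
insert 28 → {28, 44}
dispatch next → 28; now {44}
dispatch next → 44; now {}
insert 37 → {37}
insert 38 → {37, 38}
insert 11 → {11, 37, 38}
insert 30 → {11, 30, 37, 38}
insert 16 → {11, 16, 30, 37, 38}
dispatch next → 11; now {16, 30, 37, 38}
dispatch next → 16; now {30, 37, 38}
dispatch next → 30; now {37, 38}
insert 31 → {31, 37, 38}
insert 41 → {31, 37, 38, 41}
insert 40 → {31, 37, 38, 40, 41}
dispatch next → 31; now {37, 38, 40, 41}
dispatch next → 37; now {38, 40, 41}
dispatch next → 38; now {40, 41}
dispatch next → 40; now {41}
insert 45 → {41, 45}
insert 18 → {18, 41, 45}
insert 22 → {18, 22, 41, 45}
insert 29 → {18, 22, 29, 41, 45}
insert 32 → {18, 22, 29, 32, 41, 45}
insert 21 → {18, 21, 22, 29, 32, 41, 45}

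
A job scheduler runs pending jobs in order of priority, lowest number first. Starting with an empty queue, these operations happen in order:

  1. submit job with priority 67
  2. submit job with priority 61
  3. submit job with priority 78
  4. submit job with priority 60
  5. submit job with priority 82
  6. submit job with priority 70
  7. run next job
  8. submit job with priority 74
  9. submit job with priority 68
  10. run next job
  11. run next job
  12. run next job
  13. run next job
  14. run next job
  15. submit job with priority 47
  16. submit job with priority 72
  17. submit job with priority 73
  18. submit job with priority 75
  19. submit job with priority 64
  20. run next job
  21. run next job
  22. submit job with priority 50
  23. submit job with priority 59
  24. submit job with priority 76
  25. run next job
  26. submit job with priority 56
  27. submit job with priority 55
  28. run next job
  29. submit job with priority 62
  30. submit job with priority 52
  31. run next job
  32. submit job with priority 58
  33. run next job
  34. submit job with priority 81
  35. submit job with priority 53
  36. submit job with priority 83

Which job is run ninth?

insert 67 → {67}
insert 61 → {61, 67}
insert 78 → {61, 67, 78}
insert 60 → {60, 61, 67, 78}
insert 82 → {60, 61, 67, 78, 82}
insert 70 → {60, 61, 67, 70, 78, 82}
run next job → 60; now {61, 67, 70, 78, 82}
insert 74 → {61, 67, 70, 74, 78, 82}
insert 68 → {61, 67, 68, 70, 74, 78, 82}
run next job → 61; now {67, 68, 70, 74, 78, 82}
run next job → 67; now {68, 70, 74, 78, 82}
run next job → 68; now {70, 74, 78, 82}
run next job → 70; now {74, 78, 82}
run next job → 74; now {78, 82}
insert 47 → {47, 78, 82}
insert 72 → {47, 72, 78, 82}
insert 73 → {47, 72, 73, 78, 82}
insert 75 → {47, 72, 73, 75, 78, 82}
insert 64 → {47, 64, 72, 73, 75, 78, 82}
run next job → 47; now {64, 72, 73, 75, 78, 82}
run next job → 64; now {72, 73, 75, 78, 82}
insert 50 → {50, 72, 73, 75, 78, 82}
insert 59 → {50, 59, 72, 73, 75, 78, 82}
insert 76 → {50, 59, 72, 73, 75, 76, 78, 82}
run next job → 50; now {59, 72, 73, 75, 76, 78, 82}
insert 56 → {56, 59, 72, 73, 75, 76, 78, 82}
insert 55 → {55, 56, 59, 72, 73, 75, 76, 78, 82}
run next job → 55; now {56, 59, 72, 73, 75, 76, 78, 82}
insert 62 → {56, 59, 62, 72, 73, 75, 76, 78, 82}
insert 52 → {52, 56, 59, 62, 72, 73, 75, 76, 78, 82}
run next job → 52; now {56, 59, 62, 72, 73, 75, 76, 78, 82}
insert 58 → {56, 58, 59, 62, 72, 73, 75, 76, 78, 82}
run next job → 56; now {58, 59, 62, 72, 73, 75, 76, 78, 82}
insert 81 → {58, 59, 62, 72, 73, 75, 76, 78, 81, 82}
insert 53 → {53, 58, 59, 62, 72, 73, 75, 76, 78, 81, 82}
insert 83 → {53, 58, 59, 62, 72, 73, 75, 76, 78, 81, 82, 83}

50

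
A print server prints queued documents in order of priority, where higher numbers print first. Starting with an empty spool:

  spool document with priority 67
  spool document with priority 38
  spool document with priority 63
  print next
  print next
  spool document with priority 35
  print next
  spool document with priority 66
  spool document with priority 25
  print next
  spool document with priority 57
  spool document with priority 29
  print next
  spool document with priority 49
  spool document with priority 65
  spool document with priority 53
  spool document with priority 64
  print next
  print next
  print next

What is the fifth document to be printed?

insert 67 → {67}
insert 38 → {67, 38}
insert 63 → {67, 63, 38}
print next → 67; now {63, 38}
print next → 63; now {38}
insert 35 → {38, 35}
print next → 38; now {35}
insert 66 → {66, 35}
insert 25 → {66, 35, 25}
print next → 66; now {35, 25}
insert 57 → {57, 35, 25}
insert 29 → {57, 35, 29, 25}
print next → 57; now {35, 29, 25}
insert 49 → {49, 35, 29, 25}
insert 65 → {65, 49, 35, 29, 25}
insert 53 → {65, 53, 49, 35, 29, 25}
insert 64 → {65, 64, 53, 49, 35, 29, 25}
print next → 65; now {64, 53, 49, 35, 29, 25}
print next → 64; now {53, 49, 35, 29, 25}
print next → 53; now {49, 35, 29, 25}

57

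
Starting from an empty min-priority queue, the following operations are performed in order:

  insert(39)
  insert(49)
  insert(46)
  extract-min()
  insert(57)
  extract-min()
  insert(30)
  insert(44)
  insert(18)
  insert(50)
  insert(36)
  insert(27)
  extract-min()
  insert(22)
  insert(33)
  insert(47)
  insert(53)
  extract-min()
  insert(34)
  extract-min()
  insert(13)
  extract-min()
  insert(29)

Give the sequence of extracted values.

insert 39 → {39}
insert 49 → {39, 49}
insert 46 → {39, 46, 49}
extract-min → 39; now {46, 49}
insert 57 → {46, 49, 57}
extract-min → 46; now {49, 57}
insert 30 → {30, 49, 57}
insert 44 → {30, 44, 49, 57}
insert 18 → {18, 30, 44, 49, 57}
insert 50 → {18, 30, 44, 49, 50, 57}
insert 36 → {18, 30, 36, 44, 49, 50, 57}
insert 27 → {18, 27, 30, 36, 44, 49, 50, 57}
extract-min → 18; now {27, 30, 36, 44, 49, 50, 57}
insert 22 → {22, 27, 30, 36, 44, 49, 50, 57}
insert 33 → {22, 27, 30, 33, 36, 44, 49, 50, 57}
insert 47 → {22, 27, 30, 33, 36, 44, 47, 49, 50, 57}
insert 53 → {22, 27, 30, 33, 36, 44, 47, 49, 50, 53, 57}
extract-min → 22; now {27, 30, 33, 36, 44, 47, 49, 50, 53, 57}
insert 34 → {27, 30, 33, 34, 36, 44, 47, 49, 50, 53, 57}
extract-min → 27; now {30, 33, 34, 36, 44, 47, 49, 50, 53, 57}
insert 13 → {13, 30, 33, 34, 36, 44, 47, 49, 50, 53, 57}
extract-min → 13; now {30, 33, 34, 36, 44, 47, 49, 50, 53, 57}
insert 29 → {29, 30, 33, 34, 36, 44, 47, 49, 50, 53, 57}

[39, 46, 18, 22, 27, 13]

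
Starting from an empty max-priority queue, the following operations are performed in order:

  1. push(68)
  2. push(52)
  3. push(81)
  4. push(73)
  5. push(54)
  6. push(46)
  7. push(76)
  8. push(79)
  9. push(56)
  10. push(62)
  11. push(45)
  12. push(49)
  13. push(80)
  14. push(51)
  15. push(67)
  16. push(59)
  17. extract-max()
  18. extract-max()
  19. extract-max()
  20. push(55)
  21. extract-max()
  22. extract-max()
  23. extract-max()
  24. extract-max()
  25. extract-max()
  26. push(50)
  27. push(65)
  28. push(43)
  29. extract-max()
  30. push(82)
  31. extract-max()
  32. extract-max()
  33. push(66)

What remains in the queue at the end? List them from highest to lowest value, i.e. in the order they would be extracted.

66, 56, 55, 54, 52, 51, 50, 49, 46, 45, 43

insert 68 → {68}
insert 52 → {68, 52}
insert 81 → {81, 68, 52}
insert 73 → {81, 73, 68, 52}
insert 54 → {81, 73, 68, 54, 52}
insert 46 → {81, 73, 68, 54, 52, 46}
insert 76 → {81, 76, 73, 68, 54, 52, 46}
insert 79 → {81, 79, 76, 73, 68, 54, 52, 46}
insert 56 → {81, 79, 76, 73, 68, 56, 54, 52, 46}
insert 62 → {81, 79, 76, 73, 68, 62, 56, 54, 52, 46}
insert 45 → {81, 79, 76, 73, 68, 62, 56, 54, 52, 46, 45}
insert 49 → {81, 79, 76, 73, 68, 62, 56, 54, 52, 49, 46, 45}
insert 80 → {81, 80, 79, 76, 73, 68, 62, 56, 54, 52, 49, 46, 45}
insert 51 → {81, 80, 79, 76, 73, 68, 62, 56, 54, 52, 51, 49, 46, 45}
insert 67 → {81, 80, 79, 76, 73, 68, 67, 62, 56, 54, 52, 51, 49, 46, 45}
insert 59 → {81, 80, 79, 76, 73, 68, 67, 62, 59, 56, 54, 52, 51, 49, 46, 45}
extract-max → 81; now {80, 79, 76, 73, 68, 67, 62, 59, 56, 54, 52, 51, 49, 46, 45}
extract-max → 80; now {79, 76, 73, 68, 67, 62, 59, 56, 54, 52, 51, 49, 46, 45}
extract-max → 79; now {76, 73, 68, 67, 62, 59, 56, 54, 52, 51, 49, 46, 45}
insert 55 → {76, 73, 68, 67, 62, 59, 56, 55, 54, 52, 51, 49, 46, 45}
extract-max → 76; now {73, 68, 67, 62, 59, 56, 55, 54, 52, 51, 49, 46, 45}
extract-max → 73; now {68, 67, 62, 59, 56, 55, 54, 52, 51, 49, 46, 45}
extract-max → 68; now {67, 62, 59, 56, 55, 54, 52, 51, 49, 46, 45}
extract-max → 67; now {62, 59, 56, 55, 54, 52, 51, 49, 46, 45}
extract-max → 62; now {59, 56, 55, 54, 52, 51, 49, 46, 45}
insert 50 → {59, 56, 55, 54, 52, 51, 50, 49, 46, 45}
insert 65 → {65, 59, 56, 55, 54, 52, 51, 50, 49, 46, 45}
insert 43 → {65, 59, 56, 55, 54, 52, 51, 50, 49, 46, 45, 43}
extract-max → 65; now {59, 56, 55, 54, 52, 51, 50, 49, 46, 45, 43}
insert 82 → {82, 59, 56, 55, 54, 52, 51, 50, 49, 46, 45, 43}
extract-max → 82; now {59, 56, 55, 54, 52, 51, 50, 49, 46, 45, 43}
extract-max → 59; now {56, 55, 54, 52, 51, 50, 49, 46, 45, 43}
insert 66 → {66, 56, 55, 54, 52, 51, 50, 49, 46, 45, 43}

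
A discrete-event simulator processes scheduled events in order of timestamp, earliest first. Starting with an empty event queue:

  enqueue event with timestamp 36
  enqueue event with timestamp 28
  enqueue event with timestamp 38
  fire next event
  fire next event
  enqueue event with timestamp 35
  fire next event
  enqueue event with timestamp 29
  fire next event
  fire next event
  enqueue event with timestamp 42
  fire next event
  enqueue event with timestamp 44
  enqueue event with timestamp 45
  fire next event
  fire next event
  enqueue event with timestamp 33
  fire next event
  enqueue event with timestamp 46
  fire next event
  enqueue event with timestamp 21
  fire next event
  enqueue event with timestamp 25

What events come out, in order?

28 → 36 → 35 → 29 → 38 → 42 → 44 → 45 → 33 → 46 → 21

insert 36 → {36}
insert 28 → {28, 36}
insert 38 → {28, 36, 38}
fire next event → 28; now {36, 38}
fire next event → 36; now {38}
insert 35 → {35, 38}
fire next event → 35; now {38}
insert 29 → {29, 38}
fire next event → 29; now {38}
fire next event → 38; now {}
insert 42 → {42}
fire next event → 42; now {}
insert 44 → {44}
insert 45 → {44, 45}
fire next event → 44; now {45}
fire next event → 45; now {}
insert 33 → {33}
fire next event → 33; now {}
insert 46 → {46}
fire next event → 46; now {}
insert 21 → {21}
fire next event → 21; now {}
insert 25 → {25}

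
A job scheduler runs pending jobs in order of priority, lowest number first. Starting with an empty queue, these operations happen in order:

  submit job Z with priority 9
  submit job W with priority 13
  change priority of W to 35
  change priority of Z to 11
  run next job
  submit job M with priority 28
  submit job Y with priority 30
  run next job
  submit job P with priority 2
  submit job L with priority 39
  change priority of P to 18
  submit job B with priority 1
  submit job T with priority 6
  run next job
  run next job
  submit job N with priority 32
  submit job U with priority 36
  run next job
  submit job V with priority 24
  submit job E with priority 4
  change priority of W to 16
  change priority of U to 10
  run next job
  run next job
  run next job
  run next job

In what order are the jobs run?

add Z (priority 9) → {Z:9}
add W (priority 13) → {Z:9, W:13}
update W to priority 35 → {Z:9, W:35}
update Z to priority 11 → {Z:11, W:35}
run next job → Z; now {W:35}
add M (priority 28) → {M:28, W:35}
add Y (priority 30) → {M:28, Y:30, W:35}
run next job → M; now {Y:30, W:35}
add P (priority 2) → {P:2, Y:30, W:35}
add L (priority 39) → {P:2, Y:30, W:35, L:39}
update P to priority 18 → {P:18, Y:30, W:35, L:39}
add B (priority 1) → {B:1, P:18, Y:30, W:35, L:39}
add T (priority 6) → {B:1, T:6, P:18, Y:30, W:35, L:39}
run next job → B; now {T:6, P:18, Y:30, W:35, L:39}
run next job → T; now {P:18, Y:30, W:35, L:39}
add N (priority 32) → {P:18, Y:30, N:32, W:35, L:39}
add U (priority 36) → {P:18, Y:30, N:32, W:35, U:36, L:39}
run next job → P; now {Y:30, N:32, W:35, U:36, L:39}
add V (priority 24) → {V:24, Y:30, N:32, W:35, U:36, L:39}
add E (priority 4) → {E:4, V:24, Y:30, N:32, W:35, U:36, L:39}
update W to priority 16 → {E:4, W:16, V:24, Y:30, N:32, U:36, L:39}
update U to priority 10 → {E:4, U:10, W:16, V:24, Y:30, N:32, L:39}
run next job → E; now {U:10, W:16, V:24, Y:30, N:32, L:39}
run next job → U; now {W:16, V:24, Y:30, N:32, L:39}
run next job → W; now {V:24, Y:30, N:32, L:39}
run next job → V; now {Y:30, N:32, L:39}

[Z, M, B, T, P, E, U, W, V]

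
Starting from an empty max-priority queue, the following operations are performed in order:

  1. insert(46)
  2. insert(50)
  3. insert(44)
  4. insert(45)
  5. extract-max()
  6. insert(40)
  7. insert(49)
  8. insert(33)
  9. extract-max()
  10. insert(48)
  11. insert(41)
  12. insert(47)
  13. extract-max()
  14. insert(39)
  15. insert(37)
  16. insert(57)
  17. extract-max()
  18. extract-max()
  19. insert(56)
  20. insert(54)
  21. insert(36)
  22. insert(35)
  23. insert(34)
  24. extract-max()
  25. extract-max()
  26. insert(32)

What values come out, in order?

50, 49, 48, 57, 47, 56, 54

insert 46 → {46}
insert 50 → {50, 46}
insert 44 → {50, 46, 44}
insert 45 → {50, 46, 45, 44}
extract-max → 50; now {46, 45, 44}
insert 40 → {46, 45, 44, 40}
insert 49 → {49, 46, 45, 44, 40}
insert 33 → {49, 46, 45, 44, 40, 33}
extract-max → 49; now {46, 45, 44, 40, 33}
insert 48 → {48, 46, 45, 44, 40, 33}
insert 41 → {48, 46, 45, 44, 41, 40, 33}
insert 47 → {48, 47, 46, 45, 44, 41, 40, 33}
extract-max → 48; now {47, 46, 45, 44, 41, 40, 33}
insert 39 → {47, 46, 45, 44, 41, 40, 39, 33}
insert 37 → {47, 46, 45, 44, 41, 40, 39, 37, 33}
insert 57 → {57, 47, 46, 45, 44, 41, 40, 39, 37, 33}
extract-max → 57; now {47, 46, 45, 44, 41, 40, 39, 37, 33}
extract-max → 47; now {46, 45, 44, 41, 40, 39, 37, 33}
insert 56 → {56, 46, 45, 44, 41, 40, 39, 37, 33}
insert 54 → {56, 54, 46, 45, 44, 41, 40, 39, 37, 33}
insert 36 → {56, 54, 46, 45, 44, 41, 40, 39, 37, 36, 33}
insert 35 → {56, 54, 46, 45, 44, 41, 40, 39, 37, 36, 35, 33}
insert 34 → {56, 54, 46, 45, 44, 41, 40, 39, 37, 36, 35, 34, 33}
extract-max → 56; now {54, 46, 45, 44, 41, 40, 39, 37, 36, 35, 34, 33}
extract-max → 54; now {46, 45, 44, 41, 40, 39, 37, 36, 35, 34, 33}
insert 32 → {46, 45, 44, 41, 40, 39, 37, 36, 35, 34, 33, 32}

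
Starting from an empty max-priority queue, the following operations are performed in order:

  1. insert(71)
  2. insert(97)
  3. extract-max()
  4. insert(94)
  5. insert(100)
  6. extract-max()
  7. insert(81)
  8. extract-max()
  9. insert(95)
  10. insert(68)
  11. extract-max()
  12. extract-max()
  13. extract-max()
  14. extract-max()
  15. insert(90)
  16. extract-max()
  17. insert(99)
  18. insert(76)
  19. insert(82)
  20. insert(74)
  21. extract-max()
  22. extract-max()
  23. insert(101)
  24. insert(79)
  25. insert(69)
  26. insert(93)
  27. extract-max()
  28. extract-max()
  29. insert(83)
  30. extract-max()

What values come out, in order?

97, 100, 94, 95, 81, 71, 68, 90, 99, 82, 101, 93, 83

insert 71 → {71}
insert 97 → {97, 71}
extract-max → 97; now {71}
insert 94 → {94, 71}
insert 100 → {100, 94, 71}
extract-max → 100; now {94, 71}
insert 81 → {94, 81, 71}
extract-max → 94; now {81, 71}
insert 95 → {95, 81, 71}
insert 68 → {95, 81, 71, 68}
extract-max → 95; now {81, 71, 68}
extract-max → 81; now {71, 68}
extract-max → 71; now {68}
extract-max → 68; now {}
insert 90 → {90}
extract-max → 90; now {}
insert 99 → {99}
insert 76 → {99, 76}
insert 82 → {99, 82, 76}
insert 74 → {99, 82, 76, 74}
extract-max → 99; now {82, 76, 74}
extract-max → 82; now {76, 74}
insert 101 → {101, 76, 74}
insert 79 → {101, 79, 76, 74}
insert 69 → {101, 79, 76, 74, 69}
insert 93 → {101, 93, 79, 76, 74, 69}
extract-max → 101; now {93, 79, 76, 74, 69}
extract-max → 93; now {79, 76, 74, 69}
insert 83 → {83, 79, 76, 74, 69}
extract-max → 83; now {79, 76, 74, 69}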